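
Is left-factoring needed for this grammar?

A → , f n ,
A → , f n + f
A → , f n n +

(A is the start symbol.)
Left-factoring is needed when two productions for the same non-terminal
share a common prefix on the right-hand side.

Productions for A:
  A → , f n ,
  A → , f n + f
  A → , f n n +

Found common prefix ', f n' in productions for A

Answer: Yes, A has productions with common prefix ', f n'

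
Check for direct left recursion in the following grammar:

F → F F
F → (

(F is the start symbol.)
Direct left recursion occurs when N → N α for some non-terminal N (the right-hand side begins with the left-hand side itself).

F → F F: LEFT RECURSIVE (starts with F)
F → (: starts with '('

The grammar has direct left recursion on: F.

Answer: Yes, F is left-recursive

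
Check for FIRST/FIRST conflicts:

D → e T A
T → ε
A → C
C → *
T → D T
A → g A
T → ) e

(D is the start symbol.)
A FIRST/FIRST conflict occurs when two productions N → α and N → β for the same non-terminal have FIRST(α) ∩ FIRST(β) ≠ ∅ (with ε ∈ FIRST of a nullable right-hand side, so two nullable alternatives also conflict).

FIRST sets of the non-terminals at (or reachable through a nullable prefix from) the front of some alternative:
  FIRST(D) = { 'e' }
  FIRST(C) = { '*' }

Productions for T:
  T → ε: FIRST = { ε }
  T → D T: FIRST = { 'e' }
  T → ) e: FIRST = { ')' }
Productions for A:
  A → C: FIRST = { '*' }
  A → g A: FIRST = { 'g' }
D, C have only one production, so no FIRST/FIRST conflict is possible there.

All alternatives of each non-terminal have pairwise disjoint FIRST sets.

Answer: No FIRST/FIRST conflicts.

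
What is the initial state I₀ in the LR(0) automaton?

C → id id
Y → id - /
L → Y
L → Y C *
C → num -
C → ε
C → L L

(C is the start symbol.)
{ [C → . L L], [C → . id id], [C → . num -], [C → .], [C' → . C], [L → . Y C *], [L → . Y], [Y → . id - /] }

First, augment the grammar with C' → C
I₀ = CLOSURE({ [C' → . C] }):
  [C' → . C] has the dot before C: add [C → . id id], [C → . num -], [C → .], [C → . L L]
  [C → . L L] has the dot before L: add [L → . Y], [L → . Y C *]
  [L → . Y] has the dot before Y: add [Y → . id - /]
No further items can be added.

I₀ = { [C → . L L], [C → . id id], [C → . num -], [C → .], [C' → . C], [L → . Y C *], [L → . Y], [Y → . id - /] }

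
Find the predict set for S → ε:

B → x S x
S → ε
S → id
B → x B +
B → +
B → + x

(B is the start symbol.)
{ 'x' }

PREDICT(S → ε) = (FIRST(RHS) \ {ε}) ∪ (FOLLOW(S) if ε ∈ FIRST(RHS), i.e. RHS ⇒* ε)
The right-hand side is ε (FIRST(ε) = { ε }), so the predict set is FOLLOW(S) = { 'x' }
PREDICT(S → ε) = { 'x' }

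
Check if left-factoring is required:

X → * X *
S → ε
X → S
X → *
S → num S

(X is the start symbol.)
Left-factoring is needed when two productions for the same non-terminal
share a common prefix on the right-hand side.

Productions for X:
  X → * X *
  X → S
  X → *
Productions for S:
  S → ε
  S → num S

Found common prefix '*' in productions for X

Answer: Yes, X has productions with common prefix '*'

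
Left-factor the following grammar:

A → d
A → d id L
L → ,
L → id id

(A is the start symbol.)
Left-factoring transforms A → αβ₁ | αβ₂ into A → αA' and A' → β₁ | β₂
(α is the longest common prefix among the alternatives). Repeat until
no nonterminal has two alternatives with a common prefix.

Round 1: A has alternatives sharing prefix 'd'. Introduce A': A → d A'
  Add: A' → ε
  Add: A' → id L

No remaining common prefixes — done.

Resulting grammar:
A → d A'
A' → ε
A' → id L
L → ,
L → id id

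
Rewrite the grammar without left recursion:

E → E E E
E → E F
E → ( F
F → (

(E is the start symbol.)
E is directly left-recursive. The standard transformation for
  A → A α₁ | ... | A α_m | β₁ | ... | β_n
is
  A  → β₁ A' | ... | β_n A'
  A' → α₁ A' | ... | α_m A' | ε

E → ( F becomes E → ( F E'
E → E E E becomes E' → E E E'
E → E F becomes E' → F E'
Add E' → ε

Productions for other non-terminals are unchanged:
  F → (

Resulting grammar:
E → ( F E'
E' → E E E'
E' → F E'
E' → ε
F → (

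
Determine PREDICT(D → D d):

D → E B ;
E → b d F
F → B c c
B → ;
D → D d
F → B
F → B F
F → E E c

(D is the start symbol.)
{ 'b' }

PREDICT(D → D d) = (FIRST(RHS) \ {ε}) ∪ (FOLLOW(D) if ε ∈ FIRST(RHS), i.e. RHS ⇒* ε)
FIRST(D) = { 'b' }
FIRST(D d) = { 'b' }
ε ∉ FIRST(D d), so FOLLOW(D) is not added.
PREDICT(D → D d) = { 'b' }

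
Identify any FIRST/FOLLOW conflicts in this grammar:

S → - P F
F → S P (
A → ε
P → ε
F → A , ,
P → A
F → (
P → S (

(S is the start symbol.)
Yes. P → S '(' with FOLLOW(P) on { '-' }

A FIRST/FOLLOW conflict occurs when a non-terminal N has a nullable alternative N → β (β ⇒* ε) and another alternative N → α with FIRST(α) ∩ FOLLOW(N) ≠ ∅: on such a lookahead the parser cannot decide between expanding α and letting N vanish via β.

Nullable non-terminals: A, P.
FIRST sets used below: FIRST(A) = { ε }, FIRST(S) = { '-' }
A has a nullable alternative but only one production, so nothing to check.

P: nullable alternative(s) P → ε, P → A; FOLLOW(P) = { '(', ',', '-' }
  P → ε: FIRST \ {ε} = { } — disjoint from FOLLOW(P)
  P → A: FIRST \ {ε} = { } — disjoint from FOLLOW(P)
  P → S (: FIRST \ {ε} = { '-' } — overlaps FOLLOW(P) on { '-' }: CONFLICT

F, S have no nullable alternative, so no FIRST/FOLLOW check is needed there.

So the grammar has 1 FIRST/FOLLOW conflict (marked CONFLICT above).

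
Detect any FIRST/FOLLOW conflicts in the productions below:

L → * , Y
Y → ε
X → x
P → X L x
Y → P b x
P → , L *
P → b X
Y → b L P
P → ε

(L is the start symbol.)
A FIRST/FOLLOW conflict occurs when a non-terminal N has a nullable alternative N → β (β ⇒* ε) and another alternative N → α with FIRST(α) ∩ FOLLOW(N) ≠ ∅: on such a lookahead the parser cannot decide between expanding α and letting N vanish via β.

Nullable non-terminals: P, Y.
FIRST sets used below: FIRST(X) = { 'x' }, FIRST(P) = { ',', 'b', 'x', ε }

P: nullable alternative(s) P → ε; FOLLOW(P) = { $, '*', ',', 'b', 'x' }
  P → X L x: FIRST \ {ε} = { 'x' } — overlaps FOLLOW(P) on { 'x' }: CONFLICT
  P → , L *: FIRST \ {ε} = { ',' } — overlaps FOLLOW(P) on { ',' }: CONFLICT
  P → b X: FIRST \ {ε} = { 'b' } — overlaps FOLLOW(P) on { 'b' }: CONFLICT
  P → ε: FIRST \ {ε} = { } — this is the only nullable alternative, skip

Y: nullable alternative(s) Y → ε; FOLLOW(Y) = { $, '*', ',', 'b', 'x' }
  Y → ε: FIRST \ {ε} = { } — this is the only nullable alternative, skip
  Y → P b x: FIRST \ {ε} = { ',', 'b', 'x' } — overlaps FOLLOW(Y) on { ',', 'b', 'x' }: CONFLICT
  Y → b L P: FIRST \ {ε} = { 'b' } — overlaps FOLLOW(Y) on { 'b' }: CONFLICT

L, X have no nullable alternative, so no FIRST/FOLLOW check is needed there.

So the grammar has 5 FIRST/FOLLOW conflicts (marked CONFLICT above).

Answer: Yes. Y → P b x with FOLLOW(Y) on { ',', 'b', 'x' }; Y → b L P with FOLLOW(Y) on { 'b' }; P → X L x with FOLLOW(P) on { 'x' }; P → ',' L '*' with FOLLOW(P) on { ',' }; P → b X with FOLLOW(P) on { 'b' }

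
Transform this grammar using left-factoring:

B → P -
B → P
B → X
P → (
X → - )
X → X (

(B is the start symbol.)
Left-factoring transforms A → αβ₁ | αβ₂ into A → αA' and A' → β₁ | β₂
(α is the longest common prefix among the alternatives). Repeat until
no nonterminal has two alternatives with a common prefix.

Round 1: B has alternatives sharing prefix 'P'. Introduce B': B → P B'
  Add: B' → -
  Add: B' → ε

No remaining common prefixes — done.

Resulting grammar:
B → P B'
B' → -
B' → ε
B → X
P → (
X → - )
X → X (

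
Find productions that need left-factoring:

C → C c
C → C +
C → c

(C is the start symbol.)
Left-factoring is needed when two productions for the same non-terminal
share a common prefix on the right-hand side.

Productions for C:
  C → C c
  C → C +
  C → c

Found common prefix 'C' in productions for C

Answer: Yes, C has productions with common prefix 'C'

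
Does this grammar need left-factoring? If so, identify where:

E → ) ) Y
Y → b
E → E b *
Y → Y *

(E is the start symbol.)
No, left-factoring is not needed

Left-factoring is needed when two productions for the same non-terminal
share a common prefix on the right-hand side.

Productions for E:
  E → ) ) Y
  E → E b *
Productions for Y:
  Y → b
  Y → Y *

No common prefixes found.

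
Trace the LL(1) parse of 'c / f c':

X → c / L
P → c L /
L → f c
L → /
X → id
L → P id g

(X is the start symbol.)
Stack is shown with the top on the left.

Stack    Input      Action
--------------------------
X $      c / f c $  output X → c / L
c / L $  c / f c $  match 'c'
/ L $    / f c $    match '/'
L $      f c $      output L → f c
f c $    f c $      match 'f'
c $      c $        match 'c'
$        $          accept

The string is accepted.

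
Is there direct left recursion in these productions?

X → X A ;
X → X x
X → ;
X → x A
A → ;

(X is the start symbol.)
Yes, X is left-recursive

Direct left recursion occurs when N → N α for some non-terminal N (the right-hand side begins with the left-hand side itself).

X → X A ;: LEFT RECURSIVE (starts with X)
X → X x: LEFT RECURSIVE (starts with X)
X → ;: starts with ';'
X → x A: starts with x
A → ;: starts with ';'

The grammar has direct left recursion on: X.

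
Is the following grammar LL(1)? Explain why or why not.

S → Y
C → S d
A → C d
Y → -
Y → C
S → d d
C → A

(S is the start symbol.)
No. Predict set conflict for S: { 'd' }

Relevant sets:
  FIRST(Y) = { '-', 'd' }
  FIRST(S) = { '-', 'd' }
  FIRST(A) = { '-', 'd' }
  FIRST(C) = { '-', 'd' }

For S:
  PREDICT(S → Y) = { '-', 'd' }
  PREDICT(S → d d) = { 'd' }
For C:
  PREDICT(C → S d) = { '-', 'd' }
  PREDICT(C → A) = { '-', 'd' }
For Y:
  PREDICT(Y → '-') = { '-' }
  PREDICT(Y → C) = { '-', 'd' }
A has a single production, so nothing to check there.

Conflict found: Predict set conflict for S: { 'd' }
The grammar is NOT LL(1).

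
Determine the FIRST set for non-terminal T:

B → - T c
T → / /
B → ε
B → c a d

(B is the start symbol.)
{ '/' }

To compute FIRST(T), examine every production with T on the left-hand side, reading each right-hand side left to right until a non-nullable symbol is reached.

From T → / /:
  - '/' is a terminal: add '/' and stop

Collecting: FIRST(T) = { '/' }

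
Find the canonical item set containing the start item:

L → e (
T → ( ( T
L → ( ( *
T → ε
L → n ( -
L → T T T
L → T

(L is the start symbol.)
First, augment the grammar with L' → L
I₀ = CLOSURE({ [L' → . L] }):
  [L' → . L] has the dot before L: add [L → . e (], [L → . ( ( *], [L → . n ( -], [L → . T T T], [L → . T]
  [L → . T T T] has the dot before T: add [T → . ( ( T], [T → .]
No further items can be added.

I₀ = { [L → . ( ( *], [L → . T T T], [L → . T], [L → . e (], [L → . n ( -], [L' → . L], [T → . ( ( T], [T → .] }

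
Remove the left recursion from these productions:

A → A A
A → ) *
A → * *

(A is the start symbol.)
A → ) * A'
A → * * A'
A' → A A'
A' → ε

A is directly left-recursive. The standard transformation for
  A → A α₁ | ... | A α_m | β₁ | ... | β_n
is
  A  → β₁ A' | ... | β_n A'
  A' → α₁ A' | ... | α_m A' | ε

A → ) * becomes A → ) * A'
A → * * becomes A → * * A'
A → A A becomes A' → A A'
Add A' → ε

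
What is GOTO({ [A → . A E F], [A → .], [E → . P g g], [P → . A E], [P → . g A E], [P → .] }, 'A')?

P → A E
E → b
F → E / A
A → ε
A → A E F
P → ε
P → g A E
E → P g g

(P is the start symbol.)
{ [A → . A E F], [A → .], [A → A . E F], [E → . P g g], [E → . b], [P → . A E], [P → . g A E], [P → .], [P → A . E] }

GOTO(I, 'A') = CLOSURE({ [A → αX.β] : [A → α.Xβ] ∈ I, X = 'A' })

Items with dot before 'A', with the dot advanced:
  [A → . A E F] → [A → A . E F]
  [P → . A E] → [P → A . E]
Closure of the advanced items:
  [A → A . E F] has the dot before E: add [E → . b], [E → . P g g]
  [E → . P g g] has the dot before P: add [P → . A E], [P → .], [P → . g A E]
  [P → . A E] has the dot before A: add [A → .], [A → . A E F]

GOTO = { [A → . A E F], [A → .], [A → A . E F], [E → . P g g], [E → . b], [P → . A E], [P → . g A E], [P → .], [P → A . E] }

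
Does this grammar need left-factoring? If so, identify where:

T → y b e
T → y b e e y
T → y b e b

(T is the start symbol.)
Yes, T has productions with common prefix 'y b e'

Left-factoring is needed when two productions for the same non-terminal
share a common prefix on the right-hand side.

Productions for T:
  T → y b e
  T → y b e e y
  T → y b e b

Found common prefix 'y b e' in productions for T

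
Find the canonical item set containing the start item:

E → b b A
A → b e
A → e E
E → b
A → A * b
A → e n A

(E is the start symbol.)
First, augment the grammar with E' → E
I₀ = CLOSURE({ [E' → . E] }):
  [E' → . E] has the dot before E: add [E → . b b A], [E → . b]
No further items can be added.

I₀ = { [E → . b b A], [E → . b], [E' → . E] }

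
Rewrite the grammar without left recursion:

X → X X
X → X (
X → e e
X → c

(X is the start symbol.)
X → e e X'
X → c X'
X' → X X'
X' → ( X'
X' → ε

X is directly left-recursive. The standard transformation for
  A → A α₁ | ... | A α_m | β₁ | ... | β_n
is
  A  → β₁ A' | ... | β_n A'
  A' → α₁ A' | ... | α_m A' | ε

X → e e becomes X → e e X'
X → c becomes X → c X'
X → X X becomes X' → X X'
X → X ( becomes X' → ( X'
Add X' → ε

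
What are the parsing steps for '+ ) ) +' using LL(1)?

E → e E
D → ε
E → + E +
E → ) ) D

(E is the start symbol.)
LL(1) parsing maintains a stack (initially the start symbol over $) and the input. At each step: if the stack top is a terminal, match it against the current input token; if it is a non-terminal N, replace it with the RHS of M[N, lookahead] (the unique production whose predict set contains the lookahead).

Stack is shown with the top on the left.

Stack      Input      Action
----------------------------
E $        + ) ) + $  output E → + E +
+ E + $    + ) ) + $  match '+'
E + $      ) ) + $    output E → ) ) D
) ) D + $  ) ) + $    match ')'
) D + $    ) + $      match ')'
D + $      + $        output D → ε
+ $        + $        match '+'
$          $          accept

The string is accepted.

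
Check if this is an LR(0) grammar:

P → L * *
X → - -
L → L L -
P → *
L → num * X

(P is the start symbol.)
Augment with P' → P and build the canonical LR(0) collection (I0 = CLOSURE({[P' → . P]}), then GOTO on every symbol after a dot until no new states appear). It has 13 states:
  I0: { [L → . L L -], [L → . num * X], [P → . *], [P → . L * *], [P' → . P] }  — shift
  I1: { [P → * .] }  — reduce
  I2: { [L → . L L -], [L → . num * X], [L → L . L -], [P → L . * *] }  — shift
  I3: { [P' → P .] }  — accept
  I4: { [L → num . * X] }  — shift
  I5: { [L → num * . X], [X → . - -] }  — shift
  I6: { [X → - . -] }  — shift
  I7: { [L → num * X .] }  — reduce
  I8: { [X → - - .] }  — reduce
  I9: { [P → L * . *] }  — shift
  I10: { [L → . L L -], [L → . num * X], [L → L . L -], [L → L L . -] }  — shift
  I11: { [L → L L - .] }  — reduce
  I12: { [P → L * * .] }  — reduce

Every state is either a pure shift/goto state or contains exactly one complete item and nothing to shift — no conflicts. The grammar is LR(0).

Answer: Yes, the grammar is LR(0)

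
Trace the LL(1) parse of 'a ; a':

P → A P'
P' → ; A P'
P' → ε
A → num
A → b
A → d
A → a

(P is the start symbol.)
LL(1) parsing maintains a stack (initially the start symbol over $) and the input. At each step: if the stack top is a terminal, match it against the current input token; if it is a non-terminal N, replace it with the RHS of M[N, lookahead] (the unique production whose predict set contains the lookahead).

Stack is shown with the top on the left.

Stack     Input    Action
-------------------------
P $       a ; a $  output P → A P'
A P' $    a ; a $  output A → a
a P' $    a ; a $  match 'a'
P' $      ; a $    output P' → ; A P'
; A P' $  ; a $    match ';'
A P' $    a $      output A → a
a P' $    a $      match 'a'
P' $      $        output P' → ε
$         $        accept

The string is accepted.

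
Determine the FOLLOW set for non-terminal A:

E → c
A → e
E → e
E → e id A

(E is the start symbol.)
{ $ }

In E → e id A: A is at the end, add FOLLOW(E)

The FOLLOW sets referred to above (computed the same way, to a fixed point):
  FOLLOW(E) = { $ }

Taking the union: FOLLOW(A) = { $ }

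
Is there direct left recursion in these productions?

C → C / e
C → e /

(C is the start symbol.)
Yes, C is left-recursive

Direct left recursion occurs when N → N α for some non-terminal N (the right-hand side begins with the left-hand side itself).

C → C / e: LEFT RECURSIVE (starts with C)
C → e /: starts with e

The grammar has direct left recursion on: C.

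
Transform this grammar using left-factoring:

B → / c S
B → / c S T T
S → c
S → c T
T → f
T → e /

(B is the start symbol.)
B → / c S B'
B' → ε
B' → T T
S → c S'
S' → ε
S' → T
T → f
T → e /

Left-factoring transforms A → αβ₁ | αβ₂ into A → αA' and A' → β₁ | β₂
(α is the longest common prefix among the alternatives). Repeat until
no nonterminal has two alternatives with a common prefix.

Round 1: B has alternatives sharing prefix '/ c S'. Introduce B': B → / c S B'
  Add: B' → ε
  Add: B' → T T

Round 2: S has alternatives sharing prefix 'c'. Introduce S': S → c S'
  Add: S' → ε
  Add: S' → T

No remaining common prefixes — done.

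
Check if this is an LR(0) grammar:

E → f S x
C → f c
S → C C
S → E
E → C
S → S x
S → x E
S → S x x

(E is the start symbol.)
No. Shift-reduce conflict between [E → C .] and [C → . f c]

Augment with E' → E and build the canonical LR(0) collection (I0 = CLOSURE({[E' → . E]}), then GOTO on every symbol after a dot until no new states appear). It has 14 states:
  I0: { [C → . f c], [E → . C], [E → . f S x], [E' → . E] }  — shift
  I1: { [E → C .] }  — reduce
  I2: { [E' → E .] }  — accept
  I3: { [C → . f c], [C → f . c], [E → . C], [E → . f S x], [E → f . S x], [S → . C C], [S → . E], [S → . S x x], [S → . S x], [S → . x E] }  — shift
  I4: { [C → . f c], [E → C .], [S → C . C] }  — shift, reduce
  I5: { [S → E .] }  — reduce
  I6: { [E → f S . x], [S → S . x x], [S → S . x] }  — shift
  I7: { [C → f c .] }  — reduce
  I8: { [C → . f c], [E → . C], [E → . f S x], [S → x . E] }  — shift
  I9: { [S → x E .] }  — reduce
  I10: { [E → f S x .], [S → S x . x], [S → S x .] }  — shift, 2 reduces
  I11: { [S → S x x .] }  — reduce
  I12: { [S → C C .] }  — reduce
  I13: { [C → f . c] }  — shift

Conflict in state I4:
  Shift-reduce conflict between [E → C .] and [C → . f c]
So the grammar is NOT LR(0).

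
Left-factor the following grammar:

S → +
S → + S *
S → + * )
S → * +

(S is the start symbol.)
Left-factoring transforms A → αβ₁ | αβ₂ into A → αA' and A' → β₁ | β₂
(α is the longest common prefix among the alternatives). Repeat until
no nonterminal has two alternatives with a common prefix.

Round 1: S has alternatives sharing prefix '+'. Introduce S': S → + S'
  Add: S' → ε
  Add: S' → S *
  Add: S' → * )

No remaining common prefixes — done.

Resulting grammar:
S → + S'
S' → ε
S' → S *
S' → * )
S → * +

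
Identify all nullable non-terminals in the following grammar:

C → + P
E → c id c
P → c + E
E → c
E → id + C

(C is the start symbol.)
A non-terminal is nullable if it can derive ε (the empty string): either it has an ε-production, or it has a production whose right-hand side consists entirely of nullable non-terminals.

There are no ε-productions, so no non-terminal can derive ε.
No non-terminals are nullable.

Answer: None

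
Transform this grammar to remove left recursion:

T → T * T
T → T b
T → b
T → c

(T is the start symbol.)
T is directly left-recursive. The standard transformation for
  A → A α₁ | ... | A α_m | β₁ | ... | β_n
is
  A  → β₁ A' | ... | β_n A'
  A' → α₁ A' | ... | α_m A' | ε

T → b becomes T → b T'
T → c becomes T → c T'
T → T * T becomes T' → * T T'
T → T b becomes T' → b T'
Add T' → ε

Resulting grammar:
T → b T'
T → c T'
T' → * T T'
T' → b T'
T' → ε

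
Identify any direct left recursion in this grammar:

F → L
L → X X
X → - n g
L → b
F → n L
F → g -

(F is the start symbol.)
Direct left recursion occurs when N → N α for some non-terminal N (the right-hand side begins with the left-hand side itself).

F → L: starts with L
L → X X: starts with X
X → - n g: starts with '-'
L → b: starts with b
F → n L: starts with n
F → g -: starts with g

No direct left recursion found.

Answer: No direct left recursion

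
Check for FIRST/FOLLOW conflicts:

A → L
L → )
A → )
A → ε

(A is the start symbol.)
Nullable non-terminals: A.
FIRST sets used below: FIRST(L) = { ')' }

A: nullable alternative(s) A → ε; FOLLOW(A) = { $ }
  A → L: FIRST \ {ε} = { ')' } — disjoint from FOLLOW(A)
  A → ): FIRST \ {ε} = { ')' } — disjoint from FOLLOW(A)
  A → ε: FIRST \ {ε} = { } — this is the only nullable alternative, skip

L has no nullable alternative, so no FIRST/FOLLOW check is needed there.

No FIRST/FOLLOW conflicts found.

Answer: No FIRST/FOLLOW conflicts.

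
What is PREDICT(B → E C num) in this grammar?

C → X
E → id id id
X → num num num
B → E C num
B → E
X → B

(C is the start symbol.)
{ 'id' }

PREDICT(B → E C num) = (FIRST(RHS) \ {ε}) ∪ (FOLLOW(B) if ε ∈ FIRST(RHS), i.e. RHS ⇒* ε)
FIRST(E) = { 'id' }
FIRST(E C num) = { 'id' }
ε ∉ FIRST(E C num), so FOLLOW(B) is not added.
PREDICT(B → E C num) = { 'id' }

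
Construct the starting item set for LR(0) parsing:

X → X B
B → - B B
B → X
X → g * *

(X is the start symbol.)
First, augment the grammar with X' → X
I₀ = CLOSURE({ [X' → . X] }):
  [X' → . X] has the dot before X: add [X → . X B], [X → . g * *]
No further items can be added.

I₀ = { [X → . X B], [X → . g * *], [X' → . X] }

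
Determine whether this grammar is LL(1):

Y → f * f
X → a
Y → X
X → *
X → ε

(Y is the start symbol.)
Yes, the grammar is LL(1).

A grammar is LL(1) if for each non-terminal N with multiple productions, the predict sets of those productions are pairwise disjoint, where PREDICT(N → α) = (FIRST(α) \ {ε}) ∪ (FOLLOW(N) if α ⇒* ε).

Relevant sets:
  FIRST(X) = { '*', 'a', ε }
  FOLLOW(Y) = { $ }
  FOLLOW(X) = { $ }

For Y:
  PREDICT(Y → f '*' f) = { 'f' }
  PREDICT(Y → X) = { $, '*', 'a' }
For X:
  PREDICT(X → a) = { 'a' }
  PREDICT(X → '*') = { '*' }
  PREDICT(X → ε) = { $ }

All predict sets are disjoint. The grammar IS LL(1).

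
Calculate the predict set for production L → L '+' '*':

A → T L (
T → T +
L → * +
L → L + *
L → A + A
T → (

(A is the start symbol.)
PREDICT(L → L '+' '*') = (FIRST(RHS) \ {ε}) ∪ (FOLLOW(L) if ε ∈ FIRST(RHS), i.e. RHS ⇒* ε)
FIRST(L) = { '(', '*' }
FIRST(L '+' '*') = { '(', '*' }
ε ∉ FIRST(L '+' '*'), so FOLLOW(L) is not added.
PREDICT(L → L '+' '*') = { '(', '*' }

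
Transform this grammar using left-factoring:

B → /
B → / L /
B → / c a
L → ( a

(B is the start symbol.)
B → / B'
B' → ε
B' → L /
B' → c a
L → ( a

Left-factoring transforms A → αβ₁ | αβ₂ into A → αA' and A' → β₁ | β₂
(α is the longest common prefix among the alternatives). Repeat until
no nonterminal has two alternatives with a common prefix.

Round 1: B has alternatives sharing prefix '/'. Introduce B': B → / B'
  Add: B' → ε
  Add: B' → L /
  Add: B' → c a

No remaining common prefixes — done.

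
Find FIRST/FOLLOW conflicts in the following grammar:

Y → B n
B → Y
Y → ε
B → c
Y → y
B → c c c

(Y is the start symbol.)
A FIRST/FOLLOW conflict occurs when a non-terminal N has a nullable alternative N → β (β ⇒* ε) and another alternative N → α with FIRST(α) ∩ FOLLOW(N) ≠ ∅: on such a lookahead the parser cannot decide between expanding α and letting N vanish via β.

Nullable non-terminals: B, Y.
FIRST sets used below: FIRST(Y) = { 'c', 'n', 'y', ε }, FIRST(B) = { 'c', 'n', 'y', ε }

B: nullable alternative(s) B → Y; FOLLOW(B) = { 'n' }
  B → Y: FIRST \ {ε} = { 'c', 'n', 'y' } — this is the only nullable alternative, skip
  B → c: FIRST \ {ε} = { 'c' } — disjoint from FOLLOW(B)
  B → c c c: FIRST \ {ε} = { 'c' } — disjoint from FOLLOW(B)

Y: nullable alternative(s) Y → ε; FOLLOW(Y) = { $, 'n' }
  Y → B n: FIRST \ {ε} = { 'c', 'n', 'y' } — overlaps FOLLOW(Y) on { 'n' }: CONFLICT
  Y → ε: FIRST \ {ε} = { } — this is the only nullable alternative, skip
  Y → y: FIRST \ {ε} = { 'y' } — disjoint from FOLLOW(Y)

So the grammar has 1 FIRST/FOLLOW conflict (marked CONFLICT above).

Answer: Yes. Y → B n with FOLLOW(Y) on { 'n' }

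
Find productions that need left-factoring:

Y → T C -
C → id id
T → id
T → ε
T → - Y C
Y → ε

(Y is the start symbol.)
No, left-factoring is not needed

Left-factoring is needed when two productions for the same non-terminal
share a common prefix on the right-hand side.

Productions for Y:
  Y → T C -
  Y → ε
Productions for T:
  T → id
  T → ε
  T → - Y C

No common prefixes found.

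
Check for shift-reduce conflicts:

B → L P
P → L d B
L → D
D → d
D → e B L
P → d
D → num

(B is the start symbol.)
A shift-reduce conflict occurs when an LR(0) state has both:
  - a complete (reduce) item [A → α .] (dot at the end), and
  - a shift item [B → β . c γ] (dot before a terminal).

Augment with B' → B and build the canonical LR(0) collection (I0 = CLOSURE({[B' → . B]}), then GOTO on every symbol after a dot until no new states appear). It has 14 states:
  I0: { [B → . L P], [B' → . B], [D → . d], [D → . e B L], [D → . num], [L → . D] }  — shift
  I1: { [B' → B .] }  — accept
  I2: { [L → D .] }  — reduce
  I3: { [B → L . P], [D → . d], [D → . e B L], [D → . num], [L → . D], [P → . L d B], [P → . d] }  — shift
  I4: { [D → d .] }  — reduce
  I5: { [B → . L P], [D → . d], [D → . e B L], [D → . num], [D → e . B L], [L → . D] }  — shift
  I6: { [D → num .] }  — reduce
  I7: { [D → . d], [D → . e B L], [D → . num], [D → e B . L], [L → . D] }  — shift
  I8: { [D → e B L .] }  — reduce
  I9: { [P → L . d B] }  — shift
  I10: { [B → L P .] }  — reduce
  I11: { [D → d .], [P → d .] }  — 2 reduces
  I12: { [B → . L P], [D → . d], [D → . e B L], [D → . num], [L → . D], [P → L d . B] }  — shift
  I13: { [P → L d B .] }  — reduce

No state contains both a complete item and a shift item.

Answer: No shift-reduce conflicts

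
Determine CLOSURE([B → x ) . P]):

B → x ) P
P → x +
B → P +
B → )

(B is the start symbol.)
{ [B → x ) . P], [P → . x +] }

Start with: [B → x ) . P]
  [B → x ) . P] has the dot before P: add [P → . x +]
No further items can be added.

CLOSURE = { [B → x ) . P], [P → . x +] }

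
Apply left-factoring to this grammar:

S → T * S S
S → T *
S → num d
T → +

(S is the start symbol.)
S → T * S'
S' → S S
S' → ε
S → num d
T → +

Left-factoring transforms A → αβ₁ | αβ₂ into A → αA' and A' → β₁ | β₂
(α is the longest common prefix among the alternatives). Repeat until
no nonterminal has two alternatives with a common prefix.

Round 1: S has alternatives sharing prefix 'T *'. Introduce S': S → T * S'
  Add: S' → S S
  Add: S' → ε

No remaining common prefixes — done.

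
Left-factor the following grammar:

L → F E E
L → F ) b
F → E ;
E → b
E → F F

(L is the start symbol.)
Left-factoring transforms A → αβ₁ | αβ₂ into A → αA' and A' → β₁ | β₂
(α is the longest common prefix among the alternatives). Repeat until
no nonterminal has two alternatives with a common prefix.

Round 1: L has alternatives sharing prefix 'F'. Introduce L': L → F L'
  Add: L' → E E
  Add: L' → ) b

No remaining common prefixes — done.

Resulting grammar:
L → F L'
L' → E E
L' → ) b
F → E ;
E → b
E → F F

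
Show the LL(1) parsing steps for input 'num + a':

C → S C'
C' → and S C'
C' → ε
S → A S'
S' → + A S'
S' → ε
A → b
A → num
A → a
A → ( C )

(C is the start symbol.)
LL(1) parsing maintains a stack (initially the start symbol over $) and the input. At each step: if the stack top is a terminal, match it against the current input token; if it is a non-terminal N, replace it with the RHS of M[N, lookahead] (the unique production whose predict set contains the lookahead).

Stack is shown with the top on the left.

Stack        Input      Action
------------------------------
C $          num + a $  output C → S C'
S C' $       num + a $  output S → A S'
A S' C' $    num + a $  output A → num
num S' C' $  num + a $  match 'num'
S' C' $      + a $      output S' → + A S'
+ A S' C' $  + a $      match '+'
A S' C' $    a $        output A → a
a S' C' $    a $        match 'a'
S' C' $      $          output S' → ε
C' $         $          output C' → ε
$            $          accept

The string is accepted.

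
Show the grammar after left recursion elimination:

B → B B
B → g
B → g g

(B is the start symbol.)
B → g B'
B → g g B'
B' → B B'
B' → ε

B is directly left-recursive. The standard transformation for
  A → A α₁ | ... | A α_m | β₁ | ... | β_n
is
  A  → β₁ A' | ... | β_n A'
  A' → α₁ A' | ... | α_m A' | ε

B → g becomes B → g B'
B → g g becomes B → g g B'
B → B B becomes B' → B B'
Add B' → ε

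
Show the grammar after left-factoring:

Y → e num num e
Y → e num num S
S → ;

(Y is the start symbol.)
Y → e num num Y'
Y' → e
Y' → S
S → ;

Left-factoring transforms A → αβ₁ | αβ₂ into A → αA' and A' → β₁ | β₂
(α is the longest common prefix among the alternatives). Repeat until
no nonterminal has two alternatives with a common prefix.

Round 1: Y has alternatives sharing prefix 'e num num'. Introduce Y': Y → e num num Y'
  Add: Y' → e
  Add: Y' → S

No remaining common prefixes — done.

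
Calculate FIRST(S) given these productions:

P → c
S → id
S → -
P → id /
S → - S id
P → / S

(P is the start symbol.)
{ '-', 'id' }

To compute FIRST(S), examine every production with S on the left-hand side, reading each right-hand side left to right until a non-nullable symbol is reached.

From S → id:
  - id is a terminal: add 'id' and stop
From S → -:
  - '-' is a terminal: add '-' and stop
From S → - S id:
  - '-' is a terminal: add '-' and stop

Collecting: FIRST(S) = { '-', 'id' }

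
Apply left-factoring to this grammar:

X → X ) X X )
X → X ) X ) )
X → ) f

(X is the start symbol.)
X → X ) X X'
X' → X )
X' → ) )
X → ) f

Left-factoring transforms A → αβ₁ | αβ₂ into A → αA' and A' → β₁ | β₂
(α is the longest common prefix among the alternatives). Repeat until
no nonterminal has two alternatives with a common prefix.

Round 1: X has alternatives sharing prefix 'X ) X'. Introduce X': X → X ) X X'
  Add: X' → X )
  Add: X' → ) )

No remaining common prefixes — done.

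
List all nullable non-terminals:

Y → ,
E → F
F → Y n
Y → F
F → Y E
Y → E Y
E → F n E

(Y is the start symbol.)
A non-terminal is nullable if it can derive ε (the empty string): either it has an ε-production, or it has a production whose right-hand side consists entirely of nullable non-terminals.

There are no ε-productions, so no non-terminal can derive ε.
No non-terminals are nullable.

Answer: None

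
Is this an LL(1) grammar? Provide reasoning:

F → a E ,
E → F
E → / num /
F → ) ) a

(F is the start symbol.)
Yes, the grammar is LL(1).

Relevant sets:
  FIRST(F) = { ')', 'a' }

For F:
  PREDICT(F → a E ',') = { 'a' }
  PREDICT(F → ')' ')' a) = { ')' }
For E:
  PREDICT(E → F) = { ')', 'a' }
  PREDICT(E → '/' num '/') = { '/' }

All predict sets are disjoint. The grammar IS LL(1).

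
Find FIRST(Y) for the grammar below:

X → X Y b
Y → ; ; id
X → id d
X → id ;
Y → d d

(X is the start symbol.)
{ ';', 'd' }

To compute FIRST(Y), examine every production with Y on the left-hand side, reading each right-hand side left to right until a non-nullable symbol is reached.

From Y → ; ; id:
  - ';' is a terminal: add ';' and stop
From Y → d d:
  - d is a terminal: add 'd' and stop

Collecting: FIRST(Y) = { ';', 'd' }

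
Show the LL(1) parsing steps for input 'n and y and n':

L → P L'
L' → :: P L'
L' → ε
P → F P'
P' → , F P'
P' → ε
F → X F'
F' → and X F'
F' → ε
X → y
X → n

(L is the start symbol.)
Stack is shown with the top on the left.

Stack             Input            Action
-----------------------------------------
L $               n and y and n $  output L → P L'
P L' $            n and y and n $  output P → F P'
F P' L' $         n and y and n $  output F → X F'
X F' P' L' $      n and y and n $  output X → n
n F' P' L' $      n and y and n $  match 'n'
F' P' L' $        and y and n $    output F' → and X F'
and X F' P' L' $  and y and n $    match 'and'
X F' P' L' $      y and n $        output X → y
y F' P' L' $      y and n $        match 'y'
F' P' L' $        and n $          output F' → and X F'
and X F' P' L' $  and n $          match 'and'
X F' P' L' $      n $              output X → n
n F' P' L' $      n $              match 'n'
F' P' L' $        $                output F' → ε
P' L' $           $                output P' → ε
L' $              $                output L' → ε
$                 $                accept

The string is accepted.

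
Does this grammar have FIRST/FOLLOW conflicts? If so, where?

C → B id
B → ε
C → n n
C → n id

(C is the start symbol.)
A FIRST/FOLLOW conflict occurs when a non-terminal N has a nullable alternative N → β (β ⇒* ε) and another alternative N → α with FIRST(α) ∩ FOLLOW(N) ≠ ∅: on such a lookahead the parser cannot decide between expanding α and letting N vanish via β.

Nullable non-terminals: B.
B has a nullable alternative but only one production, so nothing to check.

C has no nullable alternative, so no FIRST/FOLLOW check is needed there.

No FIRST/FOLLOW conflicts found.

Answer: No FIRST/FOLLOW conflicts.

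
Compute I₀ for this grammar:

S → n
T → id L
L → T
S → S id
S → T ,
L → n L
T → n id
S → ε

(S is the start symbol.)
{ [S → . S id], [S → . T ,], [S → . n], [S → .], [S' → . S], [T → . id L], [T → . n id] }

First, augment the grammar with S' → S
I₀ = CLOSURE({ [S' → . S] }):
  [S' → . S] has the dot before S: add [S → . n], [S → . S id], [S → . T ,], [S → .]
  [S → . T ,] has the dot before T: add [T → . id L], [T → . n id]
No further items can be added.

I₀ = { [S → . S id], [S → . T ,], [S → . n], [S → .], [S' → . S], [T → . id L], [T → . n id] }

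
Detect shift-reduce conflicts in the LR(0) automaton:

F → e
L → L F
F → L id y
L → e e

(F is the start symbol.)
Augment with F' → F and build the canonical LR(0) collection (I0 = CLOSURE({[F' → . F]}), then GOTO on every symbol after a dot until no new states appear). It has 8 states:
  I0: { [F → . L id y], [F → . e], [F' → . F], [L → . L F], [L → . e e] }  — shift
  I1: { [F' → F .] }  — accept
  I2: { [F → . L id y], [F → . e], [F → L . id y], [L → . L F], [L → . e e], [L → L . F] }  — shift
  I3: { [F → e .], [L → e . e] }  — shift, reduce
  I4: { [L → e e .] }  — reduce
  I5: { [L → L F .] }  — reduce
  I6: { [F → L id . y] }  — shift
  I7: { [F → L id y .] }  — reduce

I3 contains reduce item [F → e .] and shift item [L → e . e] — shift-reduce conflict.

Answer: Yes — I3: [F → e .] vs [L → e . e]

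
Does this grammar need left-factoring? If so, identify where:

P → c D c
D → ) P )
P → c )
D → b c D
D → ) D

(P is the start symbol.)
Left-factoring is needed when two productions for the same non-terminal
share a common prefix on the right-hand side.

Productions for P:
  P → c D c
  P → c )
Productions for D:
  D → ) P )
  D → b c D
  D → ) D

Found common prefix 'c' in productions for P
Found common prefix ')' in productions for D

Answer: Yes, P has productions with common prefix 'c'; D has productions with common prefix ')'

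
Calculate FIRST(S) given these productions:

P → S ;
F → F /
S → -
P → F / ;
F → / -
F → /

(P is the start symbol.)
To compute FIRST(S), examine every production with S on the left-hand side, reading each right-hand side left to right until a non-nullable symbol is reached.

From S → -:
  - '-' is a terminal: add '-' and stop

Collecting: FIRST(S) = { '-' }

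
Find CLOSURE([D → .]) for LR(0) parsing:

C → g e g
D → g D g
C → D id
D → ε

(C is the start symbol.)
{ [D → .] }

To compute CLOSURE, for each item [A → α.Bβ] where B is a non-terminal, add [B → .γ] for all productions B → γ; repeat for the newly added items until nothing changes.

Start with: [D → .]
The dot is at the end, so nothing is added.

CLOSURE = { [D → .] }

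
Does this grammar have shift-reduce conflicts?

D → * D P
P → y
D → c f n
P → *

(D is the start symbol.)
A shift-reduce conflict occurs when an LR(0) state has both:
  - a complete (reduce) item [A → α .] (dot at the end), and
  - a shift item [B → β . c γ] (dot before a terminal).

Augment with D' → D and build the canonical LR(0) collection (I0 = CLOSURE({[D' → . D]}), then GOTO on every symbol after a dot until no new states appear). It has 10 states:
  I0: { [D → . * D P], [D → . c f n], [D' → . D] }  — shift
  I1: { [D → * . D P], [D → . * D P], [D → . c f n] }  — shift
  I2: { [D' → D .] }  — accept
  I3: { [D → c . f n] }  — shift
  I4: { [D → c f . n] }  — shift
  I5: { [D → c f n .] }  — reduce
  I6: { [D → * D . P], [P → . *], [P → . y] }  — shift
  I7: { [P → * .] }  — reduce
  I8: { [D → * D P .] }  — reduce
  I9: { [P → y .] }  — reduce

No state contains both a complete item and a shift item.

Answer: No shift-reduce conflicts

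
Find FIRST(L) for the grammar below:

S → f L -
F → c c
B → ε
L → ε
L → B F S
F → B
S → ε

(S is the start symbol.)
{ 'c', 'f', ε }

FIRST sets of the other non-terminals involved (by the same procedure, iterated to a fixed point):
  FIRST(B) = { ε }
  FIRST(F) = { 'c', ε }
  FIRST(S) = { 'f', ε }

From L → ε:
  - ε-production, so ε ∈ FIRST(L)
From L → B F S:
  - B is a non-terminal: add FIRST(B) \ {ε} = { }
    B is nullable, so continue to the next symbol
  - F is a non-terminal: add FIRST(F) \ {ε} = { 'c' }
    F is nullable, so continue to the next symbol
  - S is a non-terminal: add FIRST(S) \ {ε} = { 'f' }
    S is nullable and nothing follows, so the whole right-hand side can vanish: ε ∈ FIRST(L)

Collecting: FIRST(L) = { 'c', 'f', ε }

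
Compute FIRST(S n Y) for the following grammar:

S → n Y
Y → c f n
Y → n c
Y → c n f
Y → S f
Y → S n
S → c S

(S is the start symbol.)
{ 'c', 'n' }

FIRST sets of the non-terminals involved (from the grammar, by fixed-point iteration):
  FIRST(S) = { 'c', 'n' }

To compute FIRST(S n Y), process the symbols left to right:
Symbol S is a non-terminal. Add FIRST(S) \ {ε} = { 'c', 'n' }
S is not nullable (ε ∉ FIRST(S)), so stop here.
FIRST(S n Y) = { 'c', 'n' }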